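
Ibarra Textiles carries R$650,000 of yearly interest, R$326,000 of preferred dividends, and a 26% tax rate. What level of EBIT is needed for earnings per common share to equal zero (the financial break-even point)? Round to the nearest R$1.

R$1,090,541

Preferred dividends are paid after tax, so their pre-tax equivalent is R$326,000 ÷ (1 − 0.26) = R$440,540.54.
EPS = 0 when EBIT covers interest plus the pre-tax preferred burden: R$650,000 + R$440,540.54 = R$1,090,540.54.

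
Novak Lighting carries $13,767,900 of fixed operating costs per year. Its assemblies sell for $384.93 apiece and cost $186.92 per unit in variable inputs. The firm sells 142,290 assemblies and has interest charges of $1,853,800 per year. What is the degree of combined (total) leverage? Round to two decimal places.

2.24

Total contribution margin = 142,290 × $198.01 = $28,174,842.90.
Subtracting fixed costs: EBIT = $28,174,842.90 − $13,767,900 = $14,406,942.90. Interest = $1,853,800.00, so EBIT − I = $12,553,142.90.
DCL = contribution ÷ (EBIT − I) = $28,174,842.90 ÷ $12,553,142.90 = 2.2444.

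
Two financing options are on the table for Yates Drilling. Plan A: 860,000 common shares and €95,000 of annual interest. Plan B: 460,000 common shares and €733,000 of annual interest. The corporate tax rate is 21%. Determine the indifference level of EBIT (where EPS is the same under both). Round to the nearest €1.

Set EPS_A = EPS_B: (EBIT − €95,000)(1 − 0.21) ÷ 860,000 = (EBIT − €733,000)(1 − 0.21) ÷ 460,000.
Cancelling (1 − t) and cross-multiplying: 460,000·(EBIT − 95,000) = 860,000·(EBIT − 733,000).
Solving, EBIT = (733,000·860,000 − 95,000·460,000) / (860,000 − 460,000) = 586,680,000,000 / 400,000 = 1,466,700.00.

€1,466,700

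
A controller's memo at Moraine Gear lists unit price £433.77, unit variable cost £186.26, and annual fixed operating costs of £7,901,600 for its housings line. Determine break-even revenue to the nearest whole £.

CM per unit = £433.77 − £186.26 = £247.51; CM ratio = £247.51 / £433.77 = 0.5706.
Break-even sales = FC ÷ CM ratio = £7,901,600 × £433.77 / £247.51 = £13,847,833.

£13,847,833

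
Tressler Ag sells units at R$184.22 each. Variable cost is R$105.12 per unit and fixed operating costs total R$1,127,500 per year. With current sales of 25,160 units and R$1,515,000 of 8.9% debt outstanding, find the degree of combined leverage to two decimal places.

At 25,160 units, contribution = 25,160 × R$79.10 = R$1,990,156.00.
Operating income = contribution − fixed costs = R$1,990,156.00 − R$1,127,500 = R$862,656.00. Interest = R$134,835.00.
DOL = R$1,990,156.00 ÷ R$862,656.00 = 2.3070; DFL = R$862,656.00 ÷ R$727,821.00 = 1.1853.
DCL = DOL × DFL = 2.3070 × 1.1853 = 2.7345.

2.73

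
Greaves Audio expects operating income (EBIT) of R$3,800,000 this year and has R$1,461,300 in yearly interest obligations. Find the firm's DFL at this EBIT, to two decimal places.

Annual interest charges come to R$1,461,300.00.
Degree of financial leverage = EBIT / (EBIT − interest) = R$3,800,000 / R$2,338,700.00 = 1.6248.

1.62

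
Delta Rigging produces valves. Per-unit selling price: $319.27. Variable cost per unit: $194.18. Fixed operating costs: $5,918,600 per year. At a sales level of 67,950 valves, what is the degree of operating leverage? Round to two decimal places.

3.29

Contribution at this volume is 67,950 × $125.09 = $8,499,865.50.
Subtracting fixed costs: EBIT = $8,499,865.50 − $5,918,600 = $2,581,265.50.
DOL = contribution ÷ EBIT = $8,499,865.50 ÷ $2,581,265.50 = 3.2929.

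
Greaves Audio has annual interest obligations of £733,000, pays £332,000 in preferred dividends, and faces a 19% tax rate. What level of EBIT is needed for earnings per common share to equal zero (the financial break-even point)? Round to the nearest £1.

Preferred dividends are paid after tax, so their pre-tax equivalent is £332,000 ÷ (1 − 0.19) = £409,876.54.
Financial break-even EBIT = interest + D_p ÷ (1 − t) = £733,000 + £409,876.54 = £1,142,876.54.

£1,142,877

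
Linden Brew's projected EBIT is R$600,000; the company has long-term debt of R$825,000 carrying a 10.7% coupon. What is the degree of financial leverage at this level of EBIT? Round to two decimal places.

Interest = R$88,275.00.
DFL = EBIT ÷ (EBIT − I) = R$600,000 ÷ (R$600,000 − R$88,275.00) = R$600,000 ÷ R$511,725.00 = 1.1725.

1.17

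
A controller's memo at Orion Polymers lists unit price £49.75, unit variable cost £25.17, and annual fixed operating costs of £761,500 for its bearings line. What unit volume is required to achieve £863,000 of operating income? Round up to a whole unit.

Contribution margin per unit = £49.75 − £25.17 = £24.58.
Units = (FC + target) / CM = (£761,500 + £863,000) / £24.58 = 66,090.32, so 66,091 bearings.

66,091 bearings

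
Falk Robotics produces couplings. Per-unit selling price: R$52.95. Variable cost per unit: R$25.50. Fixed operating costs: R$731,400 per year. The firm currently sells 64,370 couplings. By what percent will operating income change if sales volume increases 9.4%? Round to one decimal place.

Total contribution margin = 64,370 × R$27.45 = R$1,766,956.50.
Operating income = contribution − fixed costs = R$1,766,956.50 − R$731,400 = R$1,035,556.50.
Degree of operating leverage = R$1,766,956.50 / R$1,035,556.50 = 1.7063.
%ΔEBIT = DOL × %ΔSales = 1.7063 × +9.4% = +16.0%.

+16.0%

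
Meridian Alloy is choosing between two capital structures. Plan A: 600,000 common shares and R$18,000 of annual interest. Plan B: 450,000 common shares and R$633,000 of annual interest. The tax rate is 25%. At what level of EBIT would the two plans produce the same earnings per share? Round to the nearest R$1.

R$2,478,000

At indifference, (EBIT − 18,000)(1 − t)/600,000 = (EBIT − 633,000)(1 − t)/450,000.
The (1 − t) factor cancels: (EBIT − 18,000) × 450,000 = (EBIT − 633,000) × 600,000.
EBIT × (600,000 − 450,000) = 633,000 × 600,000 − 18,000 × 450,000 = 371,700,000,000, so EBIT = 371,700,000,000 ÷ 150,000 = 2,478,000.00.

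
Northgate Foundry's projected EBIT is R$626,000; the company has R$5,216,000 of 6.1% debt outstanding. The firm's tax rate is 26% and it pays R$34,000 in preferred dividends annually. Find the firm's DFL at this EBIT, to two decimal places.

2.39

Interest = R$318,176.00.
Pre-tax preferred-dividend burden = R$34,000 ÷ (1 − 0.26) = R$45,945.95.
DFL = EBIT ÷ [EBIT − I − D_p/(1−t)] = R$626,000 ÷ [R$626,000 − R$318,176.00 − R$45,945.95] = R$626,000 ÷ R$261,878.05 = 2.3904.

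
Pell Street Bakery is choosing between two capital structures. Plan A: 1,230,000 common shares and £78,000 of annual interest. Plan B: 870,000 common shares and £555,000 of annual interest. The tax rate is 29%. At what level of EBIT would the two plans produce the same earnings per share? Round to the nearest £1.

£1,707,750

At indifference, (EBIT − 78,000)(1 − t)/1,230,000 = (EBIT − 555,000)(1 − t)/870,000.
Cancelling (1 − t) and cross-multiplying: 870,000·(EBIT − 78,000) = 1,230,000·(EBIT − 555,000).
Solving, EBIT = (555,000·1,230,000 − 78,000·870,000) / (1,230,000 − 870,000) = 614,790,000,000 / 360,000 = 1,707,750.00.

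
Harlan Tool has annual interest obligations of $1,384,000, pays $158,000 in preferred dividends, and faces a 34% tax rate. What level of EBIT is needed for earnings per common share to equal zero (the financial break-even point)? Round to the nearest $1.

Preferred dividends are paid after tax, so their pre-tax equivalent is $158,000 ÷ (1 − 0.34) = $239,393.94.
EPS = 0 when EBIT covers interest plus the pre-tax preferred burden: $1,384,000 + $239,393.94 = $1,623,393.94.

$1,623,394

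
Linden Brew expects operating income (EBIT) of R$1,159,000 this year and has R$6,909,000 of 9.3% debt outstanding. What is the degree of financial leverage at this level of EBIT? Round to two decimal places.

Interest = R$642,537.00.
Degree of financial leverage = EBIT / (EBIT − interest) = R$1,159,000 / R$516,463.00 = 2.2441.

2.24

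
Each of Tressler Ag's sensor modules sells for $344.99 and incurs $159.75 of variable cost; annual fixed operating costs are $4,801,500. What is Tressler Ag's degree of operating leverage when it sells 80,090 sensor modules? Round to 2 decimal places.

1.48

At 80,090 units, contribution = 80,090 × $185.24 = $14,835,871.60.
Operating income = contribution − fixed costs = $14,835,871.60 − $4,801,500 = $10,034,371.60.
So DOL = total CM / EBIT = $14,835,871.60 / $10,034,371.60 = 1.4785.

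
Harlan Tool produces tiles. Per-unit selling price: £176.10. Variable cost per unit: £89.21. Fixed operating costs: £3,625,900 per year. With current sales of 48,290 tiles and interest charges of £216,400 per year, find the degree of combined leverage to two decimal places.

At 48,290 units, contribution = 48,290 × £86.89 = £4,195,918.10.
Operating income = contribution − fixed costs = £4,195,918.10 − £3,625,900 = £570,018.10. Interest = £216,400.00, so EBIT − I = £353,618.10.
DCL = contribution ÷ (EBIT − I) = £4,195,918.10 ÷ £353,618.10 = 11.8657.

11.87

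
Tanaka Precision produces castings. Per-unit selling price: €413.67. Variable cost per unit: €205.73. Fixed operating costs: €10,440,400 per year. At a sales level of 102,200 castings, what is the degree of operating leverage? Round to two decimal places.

1.97

Contribution at this volume is 102,200 × €207.94 = €21,251,468.00.
EBIT = €21,251,468.00 − €10,440,400 = €10,811,068.00.
Degree of operating leverage = €21,251,468.00 / €10,811,068.00 = 1.9657.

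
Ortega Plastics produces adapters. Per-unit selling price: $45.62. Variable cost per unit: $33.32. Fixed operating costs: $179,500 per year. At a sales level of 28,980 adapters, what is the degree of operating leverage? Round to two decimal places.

Total contribution margin = 28,980 × $12.30 = $356,454.00.
EBIT = $356,454.00 − $179,500 = $176,954.00.
DOL = contribution ÷ EBIT = $356,454.00 ÷ $176,954.00 = 2.0144.

2.01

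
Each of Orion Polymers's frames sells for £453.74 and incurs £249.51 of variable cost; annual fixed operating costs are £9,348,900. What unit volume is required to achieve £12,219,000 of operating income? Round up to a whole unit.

105,606 frames

Each unit contributes £453.74 − £249.51 = £204.23.
Units = (FC + target) / CM = (£9,348,900 + £12,219,000) / £204.23 = 105,605.93, so 105,606 frames.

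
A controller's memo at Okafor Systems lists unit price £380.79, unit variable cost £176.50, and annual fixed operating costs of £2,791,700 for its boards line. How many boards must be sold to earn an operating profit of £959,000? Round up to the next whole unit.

Contribution margin per unit = £380.79 − £176.50 = £204.29.
Required volume = (fixed costs + target profit) ÷ CM = (£2,791,700 + £959,000) ÷ £204.29 = 18,359.68, so 18,360 boards.

18,360 boards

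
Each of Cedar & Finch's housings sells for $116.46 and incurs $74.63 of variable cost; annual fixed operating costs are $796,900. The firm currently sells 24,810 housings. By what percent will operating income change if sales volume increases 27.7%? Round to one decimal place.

+119.3%

Total contribution margin = 24,810 × $41.83 = $1,037,802.30.
EBIT = $1,037,802.30 − $796,900 = $240,902.30.
Degree of operating leverage = $1,037,802.30 / $240,902.30 = 4.3080.
So EBIT moves 4.3080 × (+27.7%) = +119.3%.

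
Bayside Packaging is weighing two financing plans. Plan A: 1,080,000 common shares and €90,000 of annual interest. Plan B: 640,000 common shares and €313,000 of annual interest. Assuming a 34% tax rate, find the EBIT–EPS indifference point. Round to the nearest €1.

At indifference, (EBIT − 90,000)(1 − t)/1,080,000 = (EBIT − 313,000)(1 − t)/640,000.
The (1 − t) factor cancels: (EBIT − 90,000) × 640,000 = (EBIT − 313,000) × 1,080,000.
EBIT × (1,080,000 − 640,000) = 313,000 × 1,080,000 − 90,000 × 640,000 = 280,440,000,000, so EBIT = 280,440,000,000 ÷ 440,000 = 637,363.64.

€637,364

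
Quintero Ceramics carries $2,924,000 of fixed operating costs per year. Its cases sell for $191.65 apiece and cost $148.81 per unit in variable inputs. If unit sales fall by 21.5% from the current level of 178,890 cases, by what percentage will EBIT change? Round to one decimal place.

-34.8%

Contribution at this volume is 178,890 × $42.84 = $7,663,647.60.
Operating income = contribution − fixed costs = $7,663,647.60 − $2,924,000 = $4,739,647.60.
DOL = contribution ÷ EBIT = $7,663,647.60 ÷ $4,739,647.60 = 1.6169.
%ΔEBIT = DOL × %ΔSales = 1.6169 × -21.5% = -34.8%.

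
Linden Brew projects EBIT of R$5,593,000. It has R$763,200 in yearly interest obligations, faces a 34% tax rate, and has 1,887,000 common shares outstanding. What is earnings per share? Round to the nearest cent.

Pre-tax income = R$5,593,000 − R$763,200.00 = R$4,829,800.00.
After tax at 34%: net income = R$4,829,800.00 × 0.66 = R$3,187,668.00.
EPS = R$3,187,668.00 ÷ 1,887,000 = R$1.69.

R$1.69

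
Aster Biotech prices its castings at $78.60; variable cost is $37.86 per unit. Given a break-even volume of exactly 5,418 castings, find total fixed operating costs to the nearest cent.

$220,729.32

Unit CM = price − variable cost = $78.60 − $37.86 = $40.74.
Since BE = FC / CM, FC = 5,418 × $40.74 = $220,729.32.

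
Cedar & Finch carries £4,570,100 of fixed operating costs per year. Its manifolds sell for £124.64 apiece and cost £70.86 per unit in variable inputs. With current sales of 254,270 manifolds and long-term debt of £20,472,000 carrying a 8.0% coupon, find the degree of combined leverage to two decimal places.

Total contribution margin = 254,270 × £53.78 = £13,674,640.60.
EBIT = £13,674,640.60 − £4,570,100 = £9,104,540.60. Interest = £1,637,760.00, so EBIT − I = £7,466,780.60.
DCL = contribution ÷ (EBIT − I) = £13,674,640.60 ÷ £7,466,780.60 = 1.8314.

1.83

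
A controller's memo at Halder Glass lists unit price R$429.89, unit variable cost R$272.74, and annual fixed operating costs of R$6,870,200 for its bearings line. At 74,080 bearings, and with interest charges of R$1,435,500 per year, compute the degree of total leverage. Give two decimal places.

At 74,080 units, contribution = 74,080 × R$157.15 = R$11,641,672.00.
Operating income = contribution − fixed costs = R$11,641,672.00 − R$6,870,200 = R$4,771,472.00. Interest = R$1,435,500.00, so EBIT − I = R$3,335,972.00.
Degree of total leverage = total CM / (EBIT − interest) = R$11,641,672.00 / R$3,335,972.00 = 3.4897.

3.49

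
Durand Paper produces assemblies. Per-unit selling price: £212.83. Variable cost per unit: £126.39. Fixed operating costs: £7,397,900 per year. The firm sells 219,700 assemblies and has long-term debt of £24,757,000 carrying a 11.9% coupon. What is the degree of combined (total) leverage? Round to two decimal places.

Total contribution margin = 219,700 × £86.44 = £18,990,868.00.
Operating income = contribution − fixed costs = £18,990,868.00 − £7,397,900 = £11,592,968.00. Interest = £2,946,083.00, so EBIT − I = £8,646,885.00.
Degree of total leverage = total CM / (EBIT − interest) = £18,990,868.00 / £8,646,885.00 = 2.1963.

2.20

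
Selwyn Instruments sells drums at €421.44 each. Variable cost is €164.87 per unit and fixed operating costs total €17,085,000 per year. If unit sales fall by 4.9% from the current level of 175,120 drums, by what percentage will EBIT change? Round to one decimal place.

-7.9%

Total contribution margin = 175,120 × €256.57 = €44,930,538.40.
EBIT = €44,930,538.40 − €17,085,000 = €27,845,538.40.
So DOL = total CM / EBIT = €44,930,538.40 / €27,845,538.40 = 1.6136.
So EBIT moves 1.6136 × (-4.9%) = -7.9%.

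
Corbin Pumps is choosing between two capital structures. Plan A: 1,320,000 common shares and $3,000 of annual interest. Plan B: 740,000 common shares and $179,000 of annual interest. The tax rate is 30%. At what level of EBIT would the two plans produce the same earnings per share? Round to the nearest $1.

$403,552

Set EPS_A = EPS_B: (EBIT − $3,000)(1 − 0.30) ÷ 1,320,000 = (EBIT − $179,000)(1 − 0.30) ÷ 740,000.
The (1 − t) factor cancels: (EBIT − 3,000) × 740,000 = (EBIT − 179,000) × 1,320,000.
Solving, EBIT = (179,000·1,320,000 − 3,000·740,000) / (1,320,000 − 740,000) = 234,060,000,000 / 580,000 = 403,551.72.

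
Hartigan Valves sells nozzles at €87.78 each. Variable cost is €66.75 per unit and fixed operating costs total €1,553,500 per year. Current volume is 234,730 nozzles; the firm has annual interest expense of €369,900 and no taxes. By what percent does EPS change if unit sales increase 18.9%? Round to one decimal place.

At 234,730 units, contribution = 234,730 × €21.03 = €4,936,371.90.
Operating income = contribution − fixed costs = €4,936,371.90 − €1,553,500 = €3,382,871.90.
Interest = €369,900.00, so EBIT − I = €3,012,971.90.
Degree of combined leverage = contribution ÷ (EBIT − I) = €4,936,371.90 ÷ €3,012,971.90 = 1.6384.
%ΔEPS = DCL × %ΔSales = 1.6384 × +18.9% = +31.0%.

+31.0%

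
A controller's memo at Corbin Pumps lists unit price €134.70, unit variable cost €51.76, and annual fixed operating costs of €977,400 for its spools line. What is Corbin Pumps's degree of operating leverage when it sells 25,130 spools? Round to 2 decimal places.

1.88

Contribution at this volume is 25,130 × €82.94 = €2,084,282.20.
Operating income = contribution − fixed costs = €2,084,282.20 − €977,400 = €1,106,882.20.
So DOL = total CM / EBIT = €2,084,282.20 / €1,106,882.20 = 1.8830.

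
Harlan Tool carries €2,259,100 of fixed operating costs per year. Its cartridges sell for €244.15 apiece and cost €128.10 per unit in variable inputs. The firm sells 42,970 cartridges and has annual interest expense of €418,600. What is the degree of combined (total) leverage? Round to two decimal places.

2.16

At 42,970 units, contribution = 42,970 × €116.05 = €4,986,668.50.
Subtracting fixed costs: EBIT = €4,986,668.50 − €2,259,100 = €2,727,568.50. Interest = €418,600.00.
DOL = €4,986,668.50 ÷ €2,727,568.50 = 1.8282; DFL = €2,727,568.50 ÷ €2,308,968.50 = 1.1813.
Combined leverage = 1.8282 × 1.1813 = 2.1597.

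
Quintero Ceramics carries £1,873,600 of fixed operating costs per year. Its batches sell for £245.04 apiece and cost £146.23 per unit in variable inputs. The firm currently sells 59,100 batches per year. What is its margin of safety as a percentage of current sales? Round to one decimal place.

Contribution margin per unit = £245.04 − £146.23 = £98.81. Break-even units = £1,873,600 ÷ £98.81 = 18,961.64; break-even revenue = 18,961.64 × £245.04 = £4,646,361.14.
Actual sales revenue = 59,100 × £245.04 = £14,481,864.00.
Margin of safety = (£14,481,864.00 − £4,646,361.14) ÷ £14,481,864.00 = 67.9%.

67.9%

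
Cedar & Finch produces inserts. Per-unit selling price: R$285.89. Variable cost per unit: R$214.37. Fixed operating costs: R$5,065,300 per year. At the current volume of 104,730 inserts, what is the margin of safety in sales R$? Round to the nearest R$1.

Unit CM = price − variable cost = R$285.89 − R$214.37 = R$71.52. Break-even units = R$5,065,300 ÷ R$71.52 = 70,823.55; break-even revenue = 70,823.55 × R$285.89 = R$20,247,743.53.
Current sales = 104,730 × R$285.89 = R$29,941,259.70.
Margin of safety = R$29,941,259.70 − R$20,247,743.53 = R$9,693,516.

R$9,693,516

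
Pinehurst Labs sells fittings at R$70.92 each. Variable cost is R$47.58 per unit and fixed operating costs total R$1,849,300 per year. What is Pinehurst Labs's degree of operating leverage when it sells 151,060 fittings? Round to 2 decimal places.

Total contribution margin = 151,060 × R$23.34 = R$3,525,740.40.
Subtracting fixed costs: EBIT = R$3,525,740.40 − R$1,849,300 = R$1,676,440.40.
So DOL = total CM / EBIT = R$3,525,740.40 / R$1,676,440.40 = 2.1031.

2.10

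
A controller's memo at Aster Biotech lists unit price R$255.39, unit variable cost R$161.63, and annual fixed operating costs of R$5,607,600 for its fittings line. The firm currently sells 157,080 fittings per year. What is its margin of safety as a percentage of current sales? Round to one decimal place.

61.9%

Unit CM = price − variable cost = R$255.39 − R$161.63 = R$93.76. Break-even units = R$5,607,600 ÷ R$93.76 = 59,808.02; break-even revenue = 59,808.02 × R$255.39 = R$15,274,370.35.
Actual sales revenue = 157,080 × R$255.39 = R$40,116,661.20.
Margin of safety = (R$40,116,661.20 − R$15,274,370.35) ÷ R$40,116,661.20 = 61.9%.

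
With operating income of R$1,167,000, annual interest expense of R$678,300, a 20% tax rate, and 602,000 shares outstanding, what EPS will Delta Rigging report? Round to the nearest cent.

R$0.65

Interest = R$678,300.00, so EBT = R$1,167,000 − R$678,300.00 = R$488,700.00.
After tax at 20%: net income = R$488,700.00 × 0.80 = R$390,960.00.
EPS = R$390,960.00 ÷ 602,000 = R$0.65.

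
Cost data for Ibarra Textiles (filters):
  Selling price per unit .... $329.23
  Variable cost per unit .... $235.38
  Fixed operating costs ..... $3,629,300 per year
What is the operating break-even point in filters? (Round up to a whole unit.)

Unit CM = price − variable cost = $329.23 − $235.38 = $93.85.
Units to break even: $3,629,300 ÷ $93.85 = 38,671.28, rounded up to 38,672.

38,672 filters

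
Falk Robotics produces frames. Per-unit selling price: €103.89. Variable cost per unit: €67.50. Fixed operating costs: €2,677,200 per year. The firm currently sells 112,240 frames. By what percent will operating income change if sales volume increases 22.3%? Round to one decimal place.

Contribution at this volume is 112,240 × €36.39 = €4,084,413.60.
EBIT = €4,084,413.60 − €2,677,200 = €1,407,213.60.
Degree of operating leverage = €4,084,413.60 / €1,407,213.60 = 2.9025.
Operating income changes by 2.9025 × +22.3% = +64.7%.

+64.7%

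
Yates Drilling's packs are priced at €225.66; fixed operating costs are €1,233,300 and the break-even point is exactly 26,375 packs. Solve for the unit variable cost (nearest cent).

At break-even, FC = Q × (P − VC), so P − VC = €1,233,300 ÷ 26,375 = €46.7602.
Variable cost per unit = €225.66 − €46.7602 = €178.90.

€178.90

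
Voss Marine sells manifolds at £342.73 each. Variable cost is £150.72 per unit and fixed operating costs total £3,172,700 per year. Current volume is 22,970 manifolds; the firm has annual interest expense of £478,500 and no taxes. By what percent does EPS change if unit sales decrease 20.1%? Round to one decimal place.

Contribution at this volume is 22,970 × £192.01 = £4,410,469.70.
EBIT = £4,410,469.70 − £3,172,700 = £1,237,769.70.
Interest = £478,500.00, so EBIT − I = £759,269.70.
DCL = total CM / (EBIT − I) = £4,410,469.70 / £759,269.70 = 5.8088.
EPS therefore changes by 5.8088 × (-20.1%) = -116.8%.

-116.8%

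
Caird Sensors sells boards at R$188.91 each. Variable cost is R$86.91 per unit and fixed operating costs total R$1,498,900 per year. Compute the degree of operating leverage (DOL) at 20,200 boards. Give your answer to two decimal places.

3.67

Total contribution margin = 20,200 × R$102.00 = R$2,060,400.00.
EBIT = R$2,060,400.00 − R$1,498,900 = R$561,500.00.
So DOL = total CM / EBIT = R$2,060,400.00 / R$561,500.00 = 3.6695.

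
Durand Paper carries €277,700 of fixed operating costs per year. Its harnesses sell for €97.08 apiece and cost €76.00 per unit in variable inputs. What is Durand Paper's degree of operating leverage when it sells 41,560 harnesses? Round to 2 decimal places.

1.46

Total contribution margin = 41,560 × €21.08 = €876,084.80.
Subtracting fixed costs: EBIT = €876,084.80 − €277,700 = €598,384.80.
DOL = contribution ÷ EBIT = €876,084.80 ÷ €598,384.80 = 1.4641.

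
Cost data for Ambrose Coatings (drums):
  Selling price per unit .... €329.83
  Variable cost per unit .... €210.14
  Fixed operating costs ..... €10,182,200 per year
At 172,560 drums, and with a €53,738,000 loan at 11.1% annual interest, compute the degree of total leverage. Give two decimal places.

At 172,560 units, contribution = 172,560 × €119.69 = €20,653,706.40.
EBIT = €20,653,706.40 − €10,182,200 = €10,471,506.40. Interest = €5,964,918.00.
DOL = €20,653,706.40 ÷ €10,471,506.40 = 1.9724; DFL = €10,471,506.40 ÷ €4,506,588.40 = 2.3236.
DCL = DOL × DFL = 1.9724 × 2.3236 = 4.5831.

4.58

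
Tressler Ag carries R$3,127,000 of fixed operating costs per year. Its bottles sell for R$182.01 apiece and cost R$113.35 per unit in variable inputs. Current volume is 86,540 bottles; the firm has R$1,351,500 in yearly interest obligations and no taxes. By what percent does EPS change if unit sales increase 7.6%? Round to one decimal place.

+30.9%

At 86,540 units, contribution = 86,540 × R$68.66 = R$5,941,836.40.
EBIT = R$5,941,836.40 − R$3,127,000 = R$2,814,836.40.
Interest = R$1,351,500.00, so EBIT − I = R$1,463,336.40.
Degree of combined leverage = contribution ÷ (EBIT − I) = R$5,941,836.40 ÷ R$1,463,336.40 = 4.0605.
%ΔEPS = DCL × %ΔSales = 4.0605 × +7.6% = +30.9%.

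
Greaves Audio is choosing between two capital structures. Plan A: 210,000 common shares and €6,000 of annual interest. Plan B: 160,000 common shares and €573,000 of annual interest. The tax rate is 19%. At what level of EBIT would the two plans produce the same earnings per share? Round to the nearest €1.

€2,387,400

At indifference, (EBIT − 6,000)(1 − t)/210,000 = (EBIT − 573,000)(1 − t)/160,000.
Cancelling (1 − t) and cross-multiplying: 160,000·(EBIT − 6,000) = 210,000·(EBIT − 573,000).
Solving, EBIT = (573,000·210,000 − 6,000·160,000) / (210,000 − 160,000) = 119,370,000,000 / 50,000 = 2,387,400.00.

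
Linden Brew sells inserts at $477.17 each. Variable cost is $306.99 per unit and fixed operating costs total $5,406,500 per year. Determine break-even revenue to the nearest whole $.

Contribution margin per unit = $477.17 − $306.99 = $170.18, a CM ratio of $170.18 ÷ $477.17 = 0.3566.
Break-even revenue = fixed costs × price ÷ CM = $5,406,500 × $477.17 ÷ $170.18 = $15,159,358.

$15,159,358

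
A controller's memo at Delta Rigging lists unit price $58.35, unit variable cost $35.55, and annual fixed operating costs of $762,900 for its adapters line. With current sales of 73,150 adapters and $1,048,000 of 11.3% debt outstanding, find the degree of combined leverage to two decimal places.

2.12

Contribution at this volume is 73,150 × $22.80 = $1,667,820.00.
Operating income = contribution − fixed costs = $1,667,820.00 − $762,900 = $904,920.00. Interest = $118,424.00.
DOL = $1,667,820.00 ÷ $904,920.00 = 1.8431; DFL = $904,920.00 ÷ $786,496.00 = 1.1506.
Combined leverage = 1.8431 × 1.1506 = 2.1207.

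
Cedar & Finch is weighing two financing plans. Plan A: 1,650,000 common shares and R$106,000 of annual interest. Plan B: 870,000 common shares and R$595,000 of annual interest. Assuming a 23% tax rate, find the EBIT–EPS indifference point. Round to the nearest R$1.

R$1,140,423

Set EPS_A = EPS_B: (EBIT − R$106,000)(1 − 0.23) ÷ 1,650,000 = (EBIT − R$595,000)(1 − 0.23) ÷ 870,000.
Cancelling (1 − t) and cross-multiplying: 870,000·(EBIT − 106,000) = 1,650,000·(EBIT − 595,000).
Solving, EBIT = (595,000·1,650,000 − 106,000·870,000) / (1,650,000 − 870,000) = 889,530,000,000 / 780,000 = 1,140,423.08.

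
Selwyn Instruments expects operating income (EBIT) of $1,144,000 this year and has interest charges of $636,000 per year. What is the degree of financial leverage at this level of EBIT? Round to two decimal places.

Interest = $636,000.00.
DFL = EBIT ÷ (EBIT − I) = $1,144,000 ÷ ($1,144,000 − $636,000.00) = $1,144,000 ÷ $508,000.00 = 2.2520.

2.25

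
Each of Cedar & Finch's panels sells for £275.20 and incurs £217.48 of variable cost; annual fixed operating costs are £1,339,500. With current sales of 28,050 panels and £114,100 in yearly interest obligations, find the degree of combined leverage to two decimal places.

9.79

Contribution at this volume is 28,050 × £57.72 = £1,619,046.00.
Operating income = contribution − fixed costs = £1,619,046.00 − £1,339,500 = £279,546.00. Interest = £114,100.00, so EBIT − I = £165,446.00.
Degree of total leverage = total CM / (EBIT − interest) = £1,619,046.00 / £165,446.00 = 9.7859.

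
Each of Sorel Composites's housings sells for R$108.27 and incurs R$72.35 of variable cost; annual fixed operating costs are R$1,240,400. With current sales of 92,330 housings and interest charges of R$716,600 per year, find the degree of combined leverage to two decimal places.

2.44

Contribution at this volume is 92,330 × R$35.92 = R$3,316,493.60.
Operating income = contribution − fixed costs = R$3,316,493.60 − R$1,240,400 = R$2,076,093.60. Interest = R$716,600.00, so EBIT − I = R$1,359,493.60.
DCL = contribution ÷ (EBIT − I) = R$3,316,493.60 ÷ R$1,359,493.60 = 2.4395.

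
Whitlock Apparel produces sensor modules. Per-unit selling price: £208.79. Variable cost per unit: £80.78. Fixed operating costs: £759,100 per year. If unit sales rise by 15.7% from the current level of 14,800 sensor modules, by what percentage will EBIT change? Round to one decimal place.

+26.2%

Contribution at this volume is 14,800 × £128.01 = £1,894,548.00.
EBIT = £1,894,548.00 − £759,100 = £1,135,448.00.
So DOL = total CM / EBIT = £1,894,548.00 / £1,135,448.00 = 1.6685.
So EBIT moves 1.6685 × (+15.7%) = +26.2%.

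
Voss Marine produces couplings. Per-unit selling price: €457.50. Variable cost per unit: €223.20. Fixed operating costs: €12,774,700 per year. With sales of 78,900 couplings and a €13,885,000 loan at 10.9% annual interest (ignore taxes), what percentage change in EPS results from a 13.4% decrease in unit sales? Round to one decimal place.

Contribution at this volume is 78,900 × €234.30 = €18,486,270.00.
EBIT = €18,486,270.00 − €12,774,700 = €5,711,570.00.
After interest of €1,513,465.00, pre-tax earnings = €4,198,105.00.
DCL = total CM / (EBIT − I) = €18,486,270.00 / €4,198,105.00 = 4.4035.
%ΔEPS = DCL × %ΔSales = 4.4035 × -13.4% = -59.0%.

-59.0%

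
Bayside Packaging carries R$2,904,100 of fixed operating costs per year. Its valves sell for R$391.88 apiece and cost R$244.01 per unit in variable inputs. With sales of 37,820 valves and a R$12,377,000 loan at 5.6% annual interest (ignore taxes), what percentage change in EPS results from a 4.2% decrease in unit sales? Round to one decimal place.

At 37,820 units, contribution = 37,820 × R$147.87 = R$5,592,443.40.
Operating income = contribution − fixed costs = R$5,592,443.40 − R$2,904,100 = R$2,688,343.40.
Interest = R$693,112.00, so EBIT − I = R$1,995,231.40.
Degree of combined leverage = contribution ÷ (EBIT − I) = R$5,592,443.40 ÷ R$1,995,231.40 = 2.8029.
%ΔEPS = DCL × %ΔSales = 2.8029 × -4.2% = -11.8%.

-11.8%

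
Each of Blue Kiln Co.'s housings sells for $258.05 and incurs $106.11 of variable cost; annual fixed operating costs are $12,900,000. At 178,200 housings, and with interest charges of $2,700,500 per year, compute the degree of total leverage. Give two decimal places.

Total contribution margin = 178,200 × $151.94 = $27,075,708.00.
EBIT = $27,075,708.00 − $12,900,000 = $14,175,708.00. Interest = $2,700,500.00, so EBIT − I = $11,475,208.00.
DCL = contribution ÷ (EBIT − I) = $27,075,708.00 ÷ $11,475,208.00 = 2.3595.

2.36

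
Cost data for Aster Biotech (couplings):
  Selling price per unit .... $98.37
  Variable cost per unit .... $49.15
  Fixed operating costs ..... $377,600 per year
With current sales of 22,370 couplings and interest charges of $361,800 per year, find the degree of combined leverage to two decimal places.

At 22,370 units, contribution = 22,370 × $49.22 = $1,101,051.40.
EBIT = $1,101,051.40 − $377,600 = $723,451.40. Interest = $361,800.00, so EBIT − I = $361,651.40.
DCL = contribution ÷ (EBIT − I) = $1,101,051.40 ÷ $361,651.40 = 3.0445.

3.04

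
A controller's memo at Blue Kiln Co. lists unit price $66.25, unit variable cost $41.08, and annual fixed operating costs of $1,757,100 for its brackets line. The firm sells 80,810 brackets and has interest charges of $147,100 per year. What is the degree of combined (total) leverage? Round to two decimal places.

At 80,810 units, contribution = 80,810 × $25.17 = $2,033,987.70.
EBIT = $2,033,987.70 − $1,757,100 = $276,887.70. Interest = $147,100.00.
DOL = $2,033,987.70 ÷ $276,887.70 = 7.3459; DFL = $276,887.70 ÷ $129,787.70 = 2.1334.
DCL = DOL × DFL = 7.3459 × 2.1334 = 15.6717.

15.67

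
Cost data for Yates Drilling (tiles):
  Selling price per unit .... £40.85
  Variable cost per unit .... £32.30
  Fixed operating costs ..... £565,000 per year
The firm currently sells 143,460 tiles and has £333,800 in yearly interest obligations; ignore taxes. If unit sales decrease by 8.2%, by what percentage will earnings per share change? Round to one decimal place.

-30.7%

Contribution at this volume is 143,460 × £8.55 = £1,226,583.00.
Subtracting fixed costs: EBIT = £1,226,583.00 − £565,000 = £661,583.00.
Interest = £333,800.00, so EBIT − I = £327,783.00.
Degree of combined leverage = contribution ÷ (EBIT − I) = £1,226,583.00 ÷ £327,783.00 = 3.7421.
%ΔEPS = DCL × %ΔSales = 3.7421 × -8.2% = -30.7%.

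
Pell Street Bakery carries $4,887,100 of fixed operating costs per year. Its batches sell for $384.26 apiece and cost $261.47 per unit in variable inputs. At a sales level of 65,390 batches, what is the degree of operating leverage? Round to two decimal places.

Total contribution margin = 65,390 × $122.79 = $8,029,238.10.
Operating income = contribution − fixed costs = $8,029,238.10 − $4,887,100 = $3,142,138.10.
Degree of operating leverage = $8,029,238.10 / $3,142,138.10 = 2.5553.

2.56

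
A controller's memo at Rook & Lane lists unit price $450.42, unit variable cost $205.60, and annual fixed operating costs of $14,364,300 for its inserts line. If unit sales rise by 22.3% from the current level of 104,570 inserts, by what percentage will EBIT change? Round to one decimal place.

At 104,570 units, contribution = 104,570 × $244.82 = $25,600,827.40.
EBIT = $25,600,827.40 − $14,364,300 = $11,236,527.40.
DOL = contribution ÷ EBIT = $25,600,827.40 ÷ $11,236,527.40 = 2.2784.
So EBIT moves 2.2784 × (+22.3%) = +50.8%.

+50.8%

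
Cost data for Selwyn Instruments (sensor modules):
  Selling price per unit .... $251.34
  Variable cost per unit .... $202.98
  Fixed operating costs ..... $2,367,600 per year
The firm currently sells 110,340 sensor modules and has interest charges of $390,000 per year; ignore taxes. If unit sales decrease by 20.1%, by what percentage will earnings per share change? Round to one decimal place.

-41.6%

Total contribution margin = 110,340 × $48.36 = $5,336,042.40.
Subtracting fixed costs: EBIT = $5,336,042.40 − $2,367,600 = $2,968,442.40.
Interest = $390,000.00, so EBIT − I = $2,578,442.40.
DCL = total CM / (EBIT − I) = $5,336,042.40 / $2,578,442.40 = 2.0695.
%ΔEPS = DCL × %ΔSales = 2.0695 × -20.1% = -41.6%.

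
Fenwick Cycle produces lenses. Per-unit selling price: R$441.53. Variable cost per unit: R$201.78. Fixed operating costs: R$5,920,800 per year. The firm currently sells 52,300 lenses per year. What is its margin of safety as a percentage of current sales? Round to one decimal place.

Contribution margin per unit = R$441.53 − R$201.78 = R$239.75. Break-even units = R$5,920,800 ÷ R$239.75 = 24,695.72; break-even revenue = 24,695.72 × R$441.53 = R$10,903,903.33.
Actual sales revenue = 52,300 × R$441.53 = R$23,092,019.00.
Margin of safety = (R$23,092,019.00 − R$10,903,903.33) ÷ R$23,092,019.00 = 52.8%.

52.8%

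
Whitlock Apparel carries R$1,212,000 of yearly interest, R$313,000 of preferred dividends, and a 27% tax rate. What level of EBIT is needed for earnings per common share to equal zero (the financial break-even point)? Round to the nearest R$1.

R$1,640,767

Preferred dividends are paid after tax, so their pre-tax equivalent is R$313,000 ÷ (1 − 0.27) = R$428,767.12.
Financial break-even EBIT = interest + D_p ÷ (1 − t) = R$1,212,000 + R$428,767.12 = R$1,640,767.12.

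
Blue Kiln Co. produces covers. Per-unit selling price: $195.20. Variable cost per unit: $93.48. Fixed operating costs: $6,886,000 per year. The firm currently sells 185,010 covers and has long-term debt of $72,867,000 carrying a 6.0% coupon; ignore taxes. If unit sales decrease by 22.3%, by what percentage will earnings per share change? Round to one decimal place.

-55.5%

Total contribution margin = 185,010 × $101.72 = $18,819,217.20.
Operating income = contribution − fixed costs = $18,819,217.20 − $6,886,000 = $11,933,217.20.
Interest = $4,372,020.00, so EBIT − I = $7,561,197.20.
DCL = total CM / (EBIT − I) = $18,819,217.20 / $7,561,197.20 = 2.4889.
%ΔEPS = DCL × %ΔSales = 2.4889 × -22.3% = -55.5%.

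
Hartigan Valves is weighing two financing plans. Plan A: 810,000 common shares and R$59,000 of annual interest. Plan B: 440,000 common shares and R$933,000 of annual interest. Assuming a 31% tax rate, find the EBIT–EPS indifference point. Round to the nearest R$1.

R$1,972,351

Set EPS_A = EPS_B: (EBIT − R$59,000)(1 − 0.31) ÷ 810,000 = (EBIT − R$933,000)(1 − 0.31) ÷ 440,000.
The (1 − t) factor cancels: (EBIT − 59,000) × 440,000 = (EBIT − 933,000) × 810,000.
Solving, EBIT = (933,000·810,000 − 59,000·440,000) / (810,000 − 440,000) = 729,770,000,000 / 370,000 = 1,972,351.35.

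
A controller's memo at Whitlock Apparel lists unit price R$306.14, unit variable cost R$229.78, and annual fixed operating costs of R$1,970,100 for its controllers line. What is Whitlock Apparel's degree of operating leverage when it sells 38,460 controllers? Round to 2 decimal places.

Total contribution margin = 38,460 × R$76.36 = R$2,936,805.60.
EBIT = R$2,936,805.60 − R$1,970,100 = R$966,705.60.
DOL = contribution ÷ EBIT = R$2,936,805.60 ÷ R$966,705.60 = 3.0380.

3.04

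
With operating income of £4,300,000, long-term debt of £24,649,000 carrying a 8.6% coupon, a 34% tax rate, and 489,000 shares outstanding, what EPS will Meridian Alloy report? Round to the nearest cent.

Interest = £2,119,814.00, so EBT = £4,300,000 − £2,119,814.00 = £2,180,186.00.
After tax at 34%: net income = £2,180,186.00 × 0.66 = £1,438,922.76.
EPS = £1,438,922.76 ÷ 489,000 = £2.94.

£2.94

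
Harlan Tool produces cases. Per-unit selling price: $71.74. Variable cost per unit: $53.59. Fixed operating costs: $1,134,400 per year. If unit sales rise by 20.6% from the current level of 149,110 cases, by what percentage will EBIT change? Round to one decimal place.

Total contribution margin = 149,110 × $18.15 = $2,706,346.50.
Subtracting fixed costs: EBIT = $2,706,346.50 − $1,134,400 = $1,571,946.50.
DOL = contribution ÷ EBIT = $2,706,346.50 ÷ $1,571,946.50 = 1.7217.
%ΔEBIT = DOL × %ΔSales = 1.7217 × +20.6% = +35.5%.

+35.5%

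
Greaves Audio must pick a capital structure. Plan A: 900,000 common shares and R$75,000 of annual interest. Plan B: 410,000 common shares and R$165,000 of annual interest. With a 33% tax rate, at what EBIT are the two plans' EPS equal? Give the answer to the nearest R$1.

R$240,306

Set EPS_A = EPS_B: (EBIT − R$75,000)(1 − 0.33) ÷ 900,000 = (EBIT − R$165,000)(1 − 0.33) ÷ 410,000.
The (1 − t) factor cancels: (EBIT − 75,000) × 410,000 = (EBIT − 165,000) × 900,000.
Solving, EBIT = (165,000·900,000 − 75,000·410,000) / (900,000 − 410,000) = 117,750,000,000 / 490,000 = 240,306.12.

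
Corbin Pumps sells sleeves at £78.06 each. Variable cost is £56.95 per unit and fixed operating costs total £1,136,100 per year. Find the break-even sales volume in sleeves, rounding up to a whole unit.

Unit CM = price − variable cost = £78.06 − £56.95 = £21.11.
Units to break even: £1,136,100 ÷ £21.11 = 53,818.10, rounded up to 53,819.

53,819 sleeves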